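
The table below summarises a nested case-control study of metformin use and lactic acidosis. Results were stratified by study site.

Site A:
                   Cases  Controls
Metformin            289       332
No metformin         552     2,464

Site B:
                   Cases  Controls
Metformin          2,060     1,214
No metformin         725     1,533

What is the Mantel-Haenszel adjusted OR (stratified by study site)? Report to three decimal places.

OR_MH = Σ(aᵢdᵢ/nᵢ) / Σ(bᵢcᵢ/nᵢ), where nᵢ is the stratum total.
Stratum 1 (Site A): n = 3637; a·d/n = 289·2464/3637 = 195.7921; b·c/n = 332·552/3637 = 50.3888
Stratum 2 (Site B): n = 5532; a·d/n = 2060·1533/5532 = 570.8568; b·c/n = 1214·725/5532 = 159.1016
OR_MH = (195.7921 + 570.8568) / (50.3888 + 159.1016) = 766.6490 / 209.4904 = 3.65959

3.660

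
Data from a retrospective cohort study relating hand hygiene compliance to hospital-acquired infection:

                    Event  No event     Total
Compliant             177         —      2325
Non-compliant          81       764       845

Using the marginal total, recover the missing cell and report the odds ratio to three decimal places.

0.777

The missing cell is in the exposed row: 2325 − 177 = 2148.
So a = 177, b = 2148, c = 81, d = 764.
OR = (a·d)/(b·c) = (177 × 764) / (2148 × 81) = 135228 / 173988 = 0.77723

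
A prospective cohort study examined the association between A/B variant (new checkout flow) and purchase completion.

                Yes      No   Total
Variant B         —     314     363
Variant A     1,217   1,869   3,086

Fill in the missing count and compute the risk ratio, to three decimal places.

0.342

The missing cell is in the exposed row: 363 − 314 = 49.
So a = 49, b = 314, c = 1217, d = 1869.
RR = [a/(a+b)] / [c/(c+d)] = (49/363) / (1217/3086) = 0.13499/0.39436 = 0.34229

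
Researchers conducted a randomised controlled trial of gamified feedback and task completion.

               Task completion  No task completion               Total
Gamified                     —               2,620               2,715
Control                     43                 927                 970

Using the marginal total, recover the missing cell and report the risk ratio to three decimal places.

0.789

The missing cell is in the exposed row: 2715 − 2620 = 95.
So a = 95, b = 2620, c = 43, d = 927.
RR = [a/(a+b)] / [c/(c+d)] = (95/2715) / (43/970) = 0.03499/0.04433 = 0.78933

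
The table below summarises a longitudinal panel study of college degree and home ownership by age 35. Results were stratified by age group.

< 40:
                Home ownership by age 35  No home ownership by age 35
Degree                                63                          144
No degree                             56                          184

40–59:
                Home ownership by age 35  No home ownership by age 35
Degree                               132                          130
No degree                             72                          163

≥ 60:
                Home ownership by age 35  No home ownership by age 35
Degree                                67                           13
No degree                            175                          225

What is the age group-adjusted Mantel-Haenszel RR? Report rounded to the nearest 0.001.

RR_MH = Σ(aᵢ·n₀ᵢ/nᵢ) / Σ(cᵢ·n₁ᵢ/nᵢ), with n₁ᵢ = aᵢ+bᵢ (exposed), n₀ᵢ = cᵢ+dᵢ (unexposed), nᵢ = n₁ᵢ+n₀ᵢ.
Stratum 1 (< 40): n₁ = 207, n₀ = 240, n = 447; a·n₀/n = 63·240/447 = 33.8255; c·n₁/n = 56·207/447 = 25.9329
Stratum 2 (40–59): n₁ = 262, n₀ = 235, n = 497; a·n₀/n = 132·235/497 = 62.4145; c·n₁/n = 72·262/497 = 37.9557
Stratum 3 (≥ 60): n₁ = 80, n₀ = 400, n = 480; a·n₀/n = 67·400/480 = 55.8333; c·n₁/n = 175·80/480 = 29.1667
RR_MH = (33.8255 + 62.4145 + 55.8333) / (25.9329 + 37.9557 + 29.1667) = 152.0733 / 93.0553 = 1.63423

1.634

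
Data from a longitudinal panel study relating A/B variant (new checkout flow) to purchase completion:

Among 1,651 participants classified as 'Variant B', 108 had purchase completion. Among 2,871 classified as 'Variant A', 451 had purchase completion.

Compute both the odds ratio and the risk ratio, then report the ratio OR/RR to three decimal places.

From the description: a = 108, b = 1543, c = 451, d = 2420.
OR = (108·2420)/(1543·451) = 261360/695893 = 0.37557
Risk in exposed = 108/1651 = 0.06541; risk in unexposed = 451/2871 = 0.15709; RR = 0.41642
OR/RR = 0.37557 / 0.41642 = 0.90191
The outcome is not rare, so the OR lies further from 1 than the RR.

0.902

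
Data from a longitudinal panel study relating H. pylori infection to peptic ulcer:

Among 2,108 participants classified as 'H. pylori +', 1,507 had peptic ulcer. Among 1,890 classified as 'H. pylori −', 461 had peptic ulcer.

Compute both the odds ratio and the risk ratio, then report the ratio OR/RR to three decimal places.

2.652

From the description: a = 1507, b = 601, c = 461, d = 1429.
OR = (1507·1429)/(601·461) = 2153503/277061 = 7.77267
Risk in exposed = 1507/2108 = 0.71490; risk in unexposed = 461/1890 = 0.24392; RR = 2.93092
OR/RR = 7.77267 / 2.93092 = 2.65196
The outcome is not rare, so the OR lies further from 1 than the RR.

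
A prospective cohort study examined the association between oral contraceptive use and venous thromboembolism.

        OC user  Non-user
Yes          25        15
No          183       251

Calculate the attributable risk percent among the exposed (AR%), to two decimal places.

Reading the table with exposure as columns: a = 25 (OC user, case), b = 183 (OC user, non-case), c = 15 (Non-user, case), d = 251.
Risk in exposed = 25/208 = 0.12019; risk in unexposed = 15/266 = 0.05639.
RR = 0.12019/0.05639 = 2.13141
AR% = (RR − 1)/RR × 100 = (2.13141 − 1)/2.13141 × 100 = 53.0827%

53.08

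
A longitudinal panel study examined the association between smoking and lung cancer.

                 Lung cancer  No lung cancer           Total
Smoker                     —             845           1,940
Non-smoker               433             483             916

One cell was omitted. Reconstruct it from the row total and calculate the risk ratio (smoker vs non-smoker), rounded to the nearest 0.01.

The missing cell is in the exposed row: 1940 − 845 = 1095.
So a = 1095, b = 845, c = 433, d = 483.
RR = [a/(a+b)] / [c/(c+d)] = (1095/1940) / (433/916) = 0.56443/0.47271 = 1.19404

1.19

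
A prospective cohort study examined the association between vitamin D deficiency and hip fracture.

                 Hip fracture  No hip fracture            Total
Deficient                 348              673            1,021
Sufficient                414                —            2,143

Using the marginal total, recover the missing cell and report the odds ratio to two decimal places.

The missing cell is in the unexposed row: 2143 − 414 = 1729.
So a = 348, b = 673, c = 414, d = 1729.
OR = (a·d)/(b·c) = (348 × 1729) / (673 × 414) = 601692 / 278622 = 2.15953

2.16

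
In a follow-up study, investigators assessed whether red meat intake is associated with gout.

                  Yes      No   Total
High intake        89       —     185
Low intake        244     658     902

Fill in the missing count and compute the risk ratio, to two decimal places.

The missing cell is in the exposed row: 185 − 89 = 96.
So a = 89, b = 96, c = 244, d = 658.
RR = [a/(a+b)] / [c/(c+d)] = (89/185) / (244/902) = 0.48108/0.27051 = 1.77842

1.78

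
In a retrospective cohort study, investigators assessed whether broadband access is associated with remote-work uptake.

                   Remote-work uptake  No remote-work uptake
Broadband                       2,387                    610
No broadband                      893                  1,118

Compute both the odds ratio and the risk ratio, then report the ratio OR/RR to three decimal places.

2.731

Cells: a = 2387, b = 610, c = 893, d = 1118.
OR = (2387·1118)/(610·893) = 2668666/544730 = 4.89906
Risk in exposed = 2387/2997 = 0.79646; risk in unexposed = 893/2011 = 0.44406; RR = 1.79360
OR/RR = 4.89906 / 1.79360 = 2.73141
The outcome is not rare, so the OR lies further from 1 than the RR.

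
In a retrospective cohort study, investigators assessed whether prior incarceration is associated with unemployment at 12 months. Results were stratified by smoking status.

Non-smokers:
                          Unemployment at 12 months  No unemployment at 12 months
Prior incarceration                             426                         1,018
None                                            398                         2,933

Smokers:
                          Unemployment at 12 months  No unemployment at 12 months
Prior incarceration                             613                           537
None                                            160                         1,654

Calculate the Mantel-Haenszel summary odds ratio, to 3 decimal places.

5.303

OR_MH = Σ(aᵢdᵢ/nᵢ) / Σ(bᵢcᵢ/nᵢ), where nᵢ is the stratum total.
Stratum 1 (Non-smokers): n = 4775; a·d/n = 426·2933/4775 = 261.6666; b·c/n = 1018·398/4775 = 84.8511
Stratum 2 (Smokers): n = 2964; a·d/n = 613·1654/2964 = 342.0722; b·c/n = 537·160/2964 = 28.9879
OR_MH = (261.6666 + 342.0722) / (84.8511 + 28.9879) = 603.7388 / 113.8390 = 5.30345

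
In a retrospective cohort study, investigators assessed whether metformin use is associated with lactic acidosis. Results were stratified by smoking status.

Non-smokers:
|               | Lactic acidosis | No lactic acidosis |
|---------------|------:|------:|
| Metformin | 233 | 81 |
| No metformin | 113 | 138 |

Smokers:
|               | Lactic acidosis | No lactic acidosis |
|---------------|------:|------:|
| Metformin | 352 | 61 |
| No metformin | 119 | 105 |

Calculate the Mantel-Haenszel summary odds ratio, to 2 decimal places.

OR_MH = Σ(aᵢdᵢ/nᵢ) / Σ(bᵢcᵢ/nᵢ), where nᵢ is the stratum total.
Stratum 1 (Non-smokers): n = 565; a·d/n = 233·138/565 = 56.9097; b·c/n = 81·113/565 = 16.2000
Stratum 2 (Smokers): n = 637; a·d/n = 352·105/637 = 58.0220; b·c/n = 61·119/637 = 11.3956
OR_MH = (56.9097 + 58.0220) / (16.2000 + 11.3956) = 114.9317 / 27.5956 = 4.16486

4.16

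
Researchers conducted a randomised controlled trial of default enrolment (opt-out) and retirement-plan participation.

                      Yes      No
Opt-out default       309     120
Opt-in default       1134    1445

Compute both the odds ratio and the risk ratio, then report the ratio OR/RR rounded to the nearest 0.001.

Cells: a = 309, b = 120, c = 1134, d = 1445.
OR = (309·1445)/(120·1134) = 446505/136080 = 3.28119
Risk in exposed = 309/429 = 0.72028; risk in unexposed = 1134/2579 = 0.43971; RR = 1.63810
OR/RR = 3.28119 / 1.63810 = 2.00305
The outcome is not rare, so the OR lies further from 1 than the RR.

2.003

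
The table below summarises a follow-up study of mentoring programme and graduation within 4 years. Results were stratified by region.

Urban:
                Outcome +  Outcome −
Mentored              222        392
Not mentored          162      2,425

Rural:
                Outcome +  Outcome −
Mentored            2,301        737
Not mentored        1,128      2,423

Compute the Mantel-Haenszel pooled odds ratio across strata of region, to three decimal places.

6.947

OR_MH = Σ(aᵢdᵢ/nᵢ) / Σ(bᵢcᵢ/nᵢ), where nᵢ is the stratum total.
Stratum 1 (Urban): n = 3201; a·d/n = 222·2425/3201 = 168.1818; b·c/n = 392·162/3201 = 19.8388
Stratum 2 (Rural): n = 6589; a·d/n = 2301·2423/6589 = 846.1562; b·c/n = 737·1128/6589 = 126.1703
OR_MH = (168.1818 + 846.1562) / (19.8388 + 126.1703) = 1014.3380 / 146.0091 = 6.94709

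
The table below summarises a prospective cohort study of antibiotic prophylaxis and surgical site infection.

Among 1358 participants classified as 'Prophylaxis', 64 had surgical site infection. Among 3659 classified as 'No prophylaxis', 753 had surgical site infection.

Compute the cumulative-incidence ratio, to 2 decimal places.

0.23

From the description: a = 64, b = 1294, c = 753, d = 2906.
Risk in exposed = 64/1358 = 0.04713; risk in unexposed = 753/3659 = 0.20579.
RR = 0.04713 / 0.20579 = 0.22901
The risk is 77% lower among the exposed than among the unexposed.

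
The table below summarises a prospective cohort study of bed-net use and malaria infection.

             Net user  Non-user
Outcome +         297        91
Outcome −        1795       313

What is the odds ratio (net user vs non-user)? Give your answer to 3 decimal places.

Reading the table with exposure as columns: a = 297 (Net user, case), b = 1795 (Net user, non-case), c = 91 (Non-user, case), d = 313.
OR = (a·d)/(b·c) = (297 × 313) / (1795 × 91) = 92961 / 163345 = 0.56911
Exposure is associated with lower odds of malaria infection (OR = 0.57 < 1).

0.569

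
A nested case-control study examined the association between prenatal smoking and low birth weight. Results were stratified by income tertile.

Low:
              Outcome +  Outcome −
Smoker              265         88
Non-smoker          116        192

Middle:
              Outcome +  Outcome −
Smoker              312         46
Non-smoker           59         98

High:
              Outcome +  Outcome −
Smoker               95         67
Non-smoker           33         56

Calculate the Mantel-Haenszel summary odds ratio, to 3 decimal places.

5.336

OR_MH = Σ(aᵢdᵢ/nᵢ) / Σ(bᵢcᵢ/nᵢ), where nᵢ is the stratum total.
Stratum 1 (Low): n = 661; a·d/n = 265·192/661 = 76.9743; b·c/n = 88·116/661 = 15.4433
Stratum 2 (Middle): n = 515; a·d/n = 312·98/515 = 59.3709; b·c/n = 46·59/515 = 5.2699
Stratum 3 (High): n = 251; a·d/n = 95·56/251 = 21.1952; b·c/n = 67·33/251 = 8.8088
OR_MH = (76.9743 + 59.3709 + 21.1952) / (15.4433 + 5.2699 + 8.8088) = 157.5404 / 29.5219 = 5.33638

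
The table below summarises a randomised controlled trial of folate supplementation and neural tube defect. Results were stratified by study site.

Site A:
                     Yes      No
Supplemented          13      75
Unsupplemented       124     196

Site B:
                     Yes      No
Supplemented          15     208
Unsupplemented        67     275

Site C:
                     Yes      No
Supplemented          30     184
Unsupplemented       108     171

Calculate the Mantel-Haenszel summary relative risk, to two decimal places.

0.36

RR_MH = Σ(aᵢ·n₀ᵢ/nᵢ) / Σ(cᵢ·n₁ᵢ/nᵢ), with n₁ᵢ = aᵢ+bᵢ (exposed), n₀ᵢ = cᵢ+dᵢ (unexposed), nᵢ = n₁ᵢ+n₀ᵢ.
Stratum 1 (Site A): n₁ = 88, n₀ = 320, n = 408; a·n₀/n = 13·320/408 = 10.1961; c·n₁/n = 124·88/408 = 26.7451
Stratum 2 (Site B): n₁ = 223, n₀ = 342, n = 565; a·n₀/n = 15·342/565 = 9.0796; c·n₁/n = 67·223/565 = 26.4442
Stratum 3 (Site C): n₁ = 214, n₀ = 279, n = 493; a·n₀/n = 30·279/493 = 16.9777; c·n₁/n = 108·214/493 = 46.8803
RR_MH = (10.1961 + 9.0796 + 16.9777) / (26.7451 + 26.4442 + 46.8803) = 36.2534 / 100.0697 = 0.36228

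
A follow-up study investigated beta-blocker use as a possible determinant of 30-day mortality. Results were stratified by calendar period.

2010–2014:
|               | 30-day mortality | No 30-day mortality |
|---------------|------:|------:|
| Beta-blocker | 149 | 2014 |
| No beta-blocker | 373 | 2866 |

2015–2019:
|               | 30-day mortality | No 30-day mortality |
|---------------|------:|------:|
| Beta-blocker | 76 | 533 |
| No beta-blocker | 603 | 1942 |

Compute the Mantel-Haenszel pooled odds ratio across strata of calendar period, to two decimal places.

0.52

OR_MH = Σ(aᵢdᵢ/nᵢ) / Σ(bᵢcᵢ/nᵢ), where nᵢ is the stratum total.
Stratum 1 (2010–2014): n = 5402; a·d/n = 149·2866/5402 = 79.0511; b·c/n = 2014·373/5402 = 139.0637
Stratum 2 (2015–2019): n = 3154; a·d/n = 76·1942/3154 = 46.7952; b·c/n = 533·603/3154 = 101.9020
OR_MH = (79.0511 + 46.7952) / (139.0637 + 101.9020) = 125.8463 / 240.9657 = 0.52226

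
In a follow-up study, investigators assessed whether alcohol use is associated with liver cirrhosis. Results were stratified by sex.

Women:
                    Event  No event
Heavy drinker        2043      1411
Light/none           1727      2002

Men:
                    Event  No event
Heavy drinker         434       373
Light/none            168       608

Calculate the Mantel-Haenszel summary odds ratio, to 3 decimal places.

OR_MH = Σ(aᵢdᵢ/nᵢ) / Σ(bᵢcᵢ/nᵢ), where nᵢ is the stratum total.
Stratum 1 (Women): n = 7183; a·d/n = 2043·2002/7183 = 569.4119; b·c/n = 1411·1727/7183 = 339.2450
Stratum 2 (Men): n = 1583; a·d/n = 434·608/1583 = 166.6911; b·c/n = 373·168/1583 = 39.5856
OR_MH = (569.4119 + 166.6911) / (339.2450 + 39.5856) = 736.1030 / 378.8306 = 1.94309

1.943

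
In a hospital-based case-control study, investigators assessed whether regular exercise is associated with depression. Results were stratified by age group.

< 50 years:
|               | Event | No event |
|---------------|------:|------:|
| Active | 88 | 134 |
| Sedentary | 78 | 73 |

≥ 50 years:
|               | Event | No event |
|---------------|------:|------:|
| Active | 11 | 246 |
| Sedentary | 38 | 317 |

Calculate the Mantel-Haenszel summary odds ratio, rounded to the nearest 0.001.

OR_MH = Σ(aᵢdᵢ/nᵢ) / Σ(bᵢcᵢ/nᵢ), where nᵢ is the stratum total.
Stratum 1 (< 50 years): n = 373; a·d/n = 88·73/373 = 17.2225; b·c/n = 134·78/373 = 28.0214
Stratum 2 (≥ 50 years): n = 612; a·d/n = 11·317/612 = 5.6977; b·c/n = 246·38/612 = 15.2745
OR_MH = (17.2225 + 5.6977) / (28.0214 + 15.2745) = 22.9202 / 43.2960 = 0.52939

0.529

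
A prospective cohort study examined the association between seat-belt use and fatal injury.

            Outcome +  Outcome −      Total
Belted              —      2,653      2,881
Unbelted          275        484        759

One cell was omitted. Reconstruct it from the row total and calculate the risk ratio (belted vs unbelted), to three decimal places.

The missing cell is in the exposed row: 2881 − 2653 = 228.
So a = 228, b = 2653, c = 275, d = 484.
RR = [a/(a+b)] / [c/(c+d)] = (228/2881) / (275/759) = 0.07914/0.36232 = 0.21842

0.218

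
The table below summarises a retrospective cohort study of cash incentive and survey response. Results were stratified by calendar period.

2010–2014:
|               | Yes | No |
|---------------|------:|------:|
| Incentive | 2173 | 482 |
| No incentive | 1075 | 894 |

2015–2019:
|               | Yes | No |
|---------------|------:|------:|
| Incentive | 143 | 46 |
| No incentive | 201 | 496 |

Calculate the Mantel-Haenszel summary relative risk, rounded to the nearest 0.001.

RR_MH = Σ(aᵢ·n₀ᵢ/nᵢ) / Σ(cᵢ·n₁ᵢ/nᵢ), with n₁ᵢ = aᵢ+bᵢ (exposed), n₀ᵢ = cᵢ+dᵢ (unexposed), nᵢ = n₁ᵢ+n₀ᵢ.
Stratum 1 (2010–2014): n₁ = 2655, n₀ = 1969, n = 4624; a·n₀/n = 2173·1969/4624 = 925.3108; c·n₁/n = 1075·2655/4624 = 617.2416
Stratum 2 (2015–2019): n₁ = 189, n₀ = 697, n = 886; a·n₀/n = 143·697/886 = 112.4955; c·n₁/n = 201·189/886 = 42.8770
RR_MH = (925.3108 + 112.4955) / (617.2416 + 42.8770) = 1037.8063 / 660.1185 = 1.57215

1.572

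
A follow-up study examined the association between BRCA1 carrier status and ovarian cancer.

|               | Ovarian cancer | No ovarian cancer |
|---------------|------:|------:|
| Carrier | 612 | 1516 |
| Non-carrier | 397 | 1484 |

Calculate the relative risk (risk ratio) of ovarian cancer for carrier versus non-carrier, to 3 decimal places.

Cells: a = 612, b = 1516, c = 397, d = 1484.
Risk in exposed = 612/2128 = 0.28759; risk in unexposed = 397/1881 = 0.21106.
RR = 0.28759 / 0.21106 = 1.36263
The risk among the exposed is 1.36 times that among the unexposed.

1.363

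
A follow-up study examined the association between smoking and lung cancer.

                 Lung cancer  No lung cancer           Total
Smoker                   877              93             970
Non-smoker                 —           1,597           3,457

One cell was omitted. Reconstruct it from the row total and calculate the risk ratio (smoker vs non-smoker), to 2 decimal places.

The missing cell is in the unexposed row: 3457 − 1597 = 1860.
So a = 877, b = 93, c = 1860, d = 1597.
RR = [a/(a+b)] / [c/(c+d)] = (877/970) / (1860/3457) = 0.90412/0.53804 = 1.68041

1.68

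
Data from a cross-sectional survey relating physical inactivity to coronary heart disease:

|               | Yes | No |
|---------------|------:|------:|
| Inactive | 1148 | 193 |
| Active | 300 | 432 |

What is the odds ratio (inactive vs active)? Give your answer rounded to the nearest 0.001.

8.565

Cells: a = 1148, b = 193, c = 300, d = 432.
OR = (a·d)/(b·c) = (1148 × 432) / (193 × 300) = 495936 / 57900 = 8.56539
The odds of coronary heart disease are about 8.57 times as high in the inactive group.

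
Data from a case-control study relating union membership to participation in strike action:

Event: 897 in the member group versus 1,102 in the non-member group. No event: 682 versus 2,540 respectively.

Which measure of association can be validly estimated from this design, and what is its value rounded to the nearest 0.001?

From the description: a = 897, b = 682, c = 1102, d = 2540.
This is a case-control study: participants were sampled on outcome status, so risks in the source population cannot be estimated directly — relative risk is not valid here. The odds ratio is the appropriate measure.
OR = (a·d)/(b·c) = (897 × 2540) / (682 × 1102) = 2278380 / 751564 = 3.03152

3.032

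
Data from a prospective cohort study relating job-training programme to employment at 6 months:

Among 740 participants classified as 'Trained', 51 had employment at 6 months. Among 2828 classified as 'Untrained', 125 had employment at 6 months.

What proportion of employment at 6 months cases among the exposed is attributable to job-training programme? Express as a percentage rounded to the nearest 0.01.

From the description: a = 51, b = 689, c = 125, d = 2703.
Risk in exposed = 51/740 = 0.06892; risk in unexposed = 125/2828 = 0.04420.
RR = 0.06892/0.04420 = 1.55922
AR% = (RR − 1)/RR × 100 = (1.55922 − 1)/1.55922 × 100 = 35.8654%

35.87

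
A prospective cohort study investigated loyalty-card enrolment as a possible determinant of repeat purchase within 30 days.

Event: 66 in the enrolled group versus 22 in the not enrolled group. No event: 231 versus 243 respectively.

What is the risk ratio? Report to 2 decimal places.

2.68

From the description: a = 66, b = 231, c = 22, d = 243.
Risk in exposed = 66/297 = 0.22222; risk in unexposed = 22/265 = 0.08302.
RR = 0.22222 / 0.08302 = 2.67677
The risk among the exposed is 2.68 times that among the unexposed.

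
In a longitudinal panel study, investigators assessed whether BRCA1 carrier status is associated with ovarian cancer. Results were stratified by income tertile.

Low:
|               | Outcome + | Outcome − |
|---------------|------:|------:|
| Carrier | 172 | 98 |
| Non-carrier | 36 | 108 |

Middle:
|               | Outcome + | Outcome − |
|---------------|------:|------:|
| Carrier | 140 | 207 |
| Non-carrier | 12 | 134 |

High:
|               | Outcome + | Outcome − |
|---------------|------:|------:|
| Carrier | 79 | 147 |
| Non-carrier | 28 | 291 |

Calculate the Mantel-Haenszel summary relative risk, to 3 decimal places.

RR_MH = Σ(aᵢ·n₀ᵢ/nᵢ) / Σ(cᵢ·n₁ᵢ/nᵢ), with n₁ᵢ = aᵢ+bᵢ (exposed), n₀ᵢ = cᵢ+dᵢ (unexposed), nᵢ = n₁ᵢ+n₀ᵢ.
Stratum 1 (Low): n₁ = 270, n₀ = 144, n = 414; a·n₀/n = 172·144/414 = 59.8261; c·n₁/n = 36·270/414 = 23.4783
Stratum 2 (Middle): n₁ = 347, n₀ = 146, n = 493; a·n₀/n = 140·146/493 = 41.4604; c·n₁/n = 12·347/493 = 8.4462
Stratum 3 (High): n₁ = 226, n₀ = 319, n = 545; a·n₀/n = 79·319/545 = 46.2404; c·n₁/n = 28·226/545 = 11.6110
RR_MH = (59.8261 + 41.4604 + 46.2404) / (23.4783 + 8.4462 + 11.6110) = 147.5269 / 43.5355 = 3.38866

3.389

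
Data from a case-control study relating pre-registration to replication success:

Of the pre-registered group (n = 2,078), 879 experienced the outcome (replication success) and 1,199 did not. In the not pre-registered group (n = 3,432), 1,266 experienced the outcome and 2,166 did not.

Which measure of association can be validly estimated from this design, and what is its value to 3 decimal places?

From the description: a = 879, b = 1199, c = 1266, d = 2166.
This is a case-control study: participants were sampled on outcome status, so risks in the source population cannot be estimated directly — relative risk is not valid here. The odds ratio is the appropriate measure.
OR = (a·d)/(b·c) = (879 × 2166) / (1199 × 1266) = 1903914 / 1517934 = 1.25428

1.254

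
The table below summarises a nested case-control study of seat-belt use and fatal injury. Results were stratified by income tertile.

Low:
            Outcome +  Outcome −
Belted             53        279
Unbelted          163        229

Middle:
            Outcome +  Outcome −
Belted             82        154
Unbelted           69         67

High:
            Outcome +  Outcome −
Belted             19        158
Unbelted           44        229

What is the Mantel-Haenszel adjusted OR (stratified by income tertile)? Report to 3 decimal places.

0.386

OR_MH = Σ(aᵢdᵢ/nᵢ) / Σ(bᵢcᵢ/nᵢ), where nᵢ is the stratum total.
Stratum 1 (Low): n = 724; a·d/n = 53·229/724 = 16.7638; b·c/n = 279·163/724 = 62.8135
Stratum 2 (Middle): n = 372; a·d/n = 82·67/372 = 14.7688; b·c/n = 154·69/372 = 28.5645
Stratum 3 (High): n = 450; a·d/n = 19·229/450 = 9.6689; b·c/n = 158·44/450 = 15.4489
OR_MH = (16.7638 + 14.7688 + 9.6689) / (62.8135 + 28.5645 + 15.4489) = 41.2015 / 106.8269 = 0.38568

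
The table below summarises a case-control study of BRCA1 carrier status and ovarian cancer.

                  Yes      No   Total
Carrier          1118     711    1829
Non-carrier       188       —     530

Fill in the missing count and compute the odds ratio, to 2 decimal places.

The missing cell is in the unexposed row: 530 − 188 = 342.
So a = 1118, b = 711, c = 188, d = 342.
OR = (a·d)/(b·c) = (1118 × 342) / (711 × 188) = 382356 / 133668 = 2.86049

2.86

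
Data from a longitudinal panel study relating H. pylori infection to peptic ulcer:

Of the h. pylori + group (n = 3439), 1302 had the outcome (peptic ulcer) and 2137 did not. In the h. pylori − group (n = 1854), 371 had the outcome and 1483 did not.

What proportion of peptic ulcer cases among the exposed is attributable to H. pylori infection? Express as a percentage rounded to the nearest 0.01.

47.15

From the description: a = 1302, b = 2137, c = 371, d = 1483.
Risk in exposed = 1302/3439 = 0.37860; risk in unexposed = 371/1854 = 0.20011.
RR = 0.37860/0.20011 = 1.89197
AR% = (RR − 1)/RR × 100 = (1.89197 − 1)/1.89197 × 100 = 47.1451%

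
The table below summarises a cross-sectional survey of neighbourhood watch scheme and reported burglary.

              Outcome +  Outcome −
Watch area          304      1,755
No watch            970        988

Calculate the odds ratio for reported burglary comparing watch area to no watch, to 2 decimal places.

0.18

Cells: a = 304, b = 1755, c = 970, d = 988.
OR = (a·d)/(b·c) = (304 × 988) / (1755 × 970) = 300352 / 1702350 = 0.17643
Exposure is associated with lower odds of reported burglary (OR = 0.18 < 1).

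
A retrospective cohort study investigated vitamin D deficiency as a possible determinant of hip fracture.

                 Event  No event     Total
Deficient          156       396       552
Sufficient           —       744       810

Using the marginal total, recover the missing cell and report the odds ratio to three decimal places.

The missing cell is in the unexposed row: 810 − 744 = 66.
So a = 156, b = 396, c = 66, d = 744.
OR = (a·d)/(b·c) = (156 × 744) / (396 × 66) = 116064 / 26136 = 4.44077

4.441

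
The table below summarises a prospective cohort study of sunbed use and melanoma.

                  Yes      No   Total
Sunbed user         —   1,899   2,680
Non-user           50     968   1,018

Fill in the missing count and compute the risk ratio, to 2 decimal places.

The missing cell is in the exposed row: 2680 − 1899 = 781.
So a = 781, b = 1899, c = 50, d = 968.
RR = [a/(a+b)] / [c/(c+d)] = (781/2680) / (50/1018) = 0.29142/0.04912 = 5.93327

5.93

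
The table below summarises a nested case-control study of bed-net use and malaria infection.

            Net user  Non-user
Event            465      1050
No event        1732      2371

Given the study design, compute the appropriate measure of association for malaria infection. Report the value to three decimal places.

0.606

Reading the table with exposure as columns: a = 465 (Net user, case), b = 1732 (Net user, non-case), c = 1050 (Non-user, case), d = 2371.
This is a nested case-control study: participants were sampled on outcome status, so risks in the source population cannot be estimated directly — relative risk is not valid here. The odds ratio is the appropriate measure.
OR = (a·d)/(b·c) = (465 × 2371) / (1732 × 1050) = 1102515 / 1818600 = 0.60624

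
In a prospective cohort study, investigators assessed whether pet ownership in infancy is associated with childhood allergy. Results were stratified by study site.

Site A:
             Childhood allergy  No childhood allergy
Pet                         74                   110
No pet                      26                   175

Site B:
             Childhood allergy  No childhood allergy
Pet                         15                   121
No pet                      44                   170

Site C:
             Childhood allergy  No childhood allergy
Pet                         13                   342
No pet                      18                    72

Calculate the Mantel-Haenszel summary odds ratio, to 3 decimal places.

1.180

OR_MH = Σ(aᵢdᵢ/nᵢ) / Σ(bᵢcᵢ/nᵢ), where nᵢ is the stratum total.
Stratum 1 (Site A): n = 385; a·d/n = 74·175/385 = 33.6364; b·c/n = 110·26/385 = 7.4286
Stratum 2 (Site B): n = 350; a·d/n = 15·170/350 = 7.2857; b·c/n = 121·44/350 = 15.2114
Stratum 3 (Site C): n = 445; a·d/n = 13·72/445 = 2.1034; b·c/n = 342·18/445 = 13.8337
OR_MH = (33.6364 + 7.2857 + 2.1034) / (7.4286 + 15.2114 + 13.8337) = 43.0254 / 36.4737 = 1.17963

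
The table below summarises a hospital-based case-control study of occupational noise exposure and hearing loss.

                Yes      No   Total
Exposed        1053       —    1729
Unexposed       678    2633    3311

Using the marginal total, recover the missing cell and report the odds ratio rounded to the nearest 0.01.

The missing cell is in the exposed row: 1729 − 1053 = 676.
So a = 1053, b = 676, c = 678, d = 2633.
OR = (a·d)/(b·c) = (1053 × 2633) / (676 × 678) = 2772549 / 458328 = 6.04927

6.05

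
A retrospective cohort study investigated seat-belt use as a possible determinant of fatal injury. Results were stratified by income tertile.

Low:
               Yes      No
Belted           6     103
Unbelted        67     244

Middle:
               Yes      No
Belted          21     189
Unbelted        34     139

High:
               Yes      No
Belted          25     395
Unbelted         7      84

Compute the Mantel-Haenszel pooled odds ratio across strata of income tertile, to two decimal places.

0.39

OR_MH = Σ(aᵢdᵢ/nᵢ) / Σ(bᵢcᵢ/nᵢ), where nᵢ is the stratum total.
Stratum 1 (Low): n = 420; a·d/n = 6·244/420 = 3.4857; b·c/n = 103·67/420 = 16.4310
Stratum 2 (Middle): n = 383; a·d/n = 21·139/383 = 7.6214; b·c/n = 189·34/383 = 16.7781
Stratum 3 (High): n = 511; a·d/n = 25·84/511 = 4.1096; b·c/n = 395·7/511 = 5.4110
OR_MH = (3.4857 + 7.6214 + 4.1096) / (16.4310 + 16.7781 + 5.4110) = 15.2167 / 38.6200 = 0.39401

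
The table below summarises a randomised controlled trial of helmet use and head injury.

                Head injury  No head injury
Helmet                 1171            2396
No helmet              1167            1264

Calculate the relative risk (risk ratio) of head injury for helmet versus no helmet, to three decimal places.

Cells: a = 1171, b = 2396, c = 1167, d = 1264.
Risk in exposed = 1171/3567 = 0.32829; risk in unexposed = 1167/2431 = 0.48005.
RR = 0.32829 / 0.48005 = 0.68386
The risk is 32% lower among the exposed than among the unexposed.

0.684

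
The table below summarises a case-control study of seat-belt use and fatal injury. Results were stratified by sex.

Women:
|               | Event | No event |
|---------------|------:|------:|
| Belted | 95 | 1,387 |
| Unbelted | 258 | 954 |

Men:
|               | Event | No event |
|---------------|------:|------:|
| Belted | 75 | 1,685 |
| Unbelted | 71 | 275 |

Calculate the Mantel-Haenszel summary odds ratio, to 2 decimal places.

OR_MH = Σ(aᵢdᵢ/nᵢ) / Σ(bᵢcᵢ/nᵢ), where nᵢ is the stratum total.
Stratum 1 (Women): n = 2694; a·d/n = 95·954/2694 = 33.6414; b·c/n = 1387·258/2694 = 132.8307
Stratum 2 (Men): n = 2106; a·d/n = 75·275/2106 = 9.7934; b·c/n = 1685·71/2106 = 56.8067
OR_MH = (33.6414 + 9.7934) / (132.8307 + 56.8067) = 43.4349 / 189.6375 = 0.22904

0.23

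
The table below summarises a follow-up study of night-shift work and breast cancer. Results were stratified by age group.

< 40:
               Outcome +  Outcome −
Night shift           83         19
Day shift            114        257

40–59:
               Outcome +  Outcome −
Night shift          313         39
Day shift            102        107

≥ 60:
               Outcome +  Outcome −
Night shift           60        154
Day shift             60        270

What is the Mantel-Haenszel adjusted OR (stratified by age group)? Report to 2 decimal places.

4.70

OR_MH = Σ(aᵢdᵢ/nᵢ) / Σ(bᵢcᵢ/nᵢ), where nᵢ is the stratum total.
Stratum 1 (< 40): n = 473; a·d/n = 83·257/473 = 45.0973; b·c/n = 19·114/473 = 4.5793
Stratum 2 (40–59): n = 561; a·d/n = 313·107/561 = 59.6988; b·c/n = 39·102/561 = 7.0909
Stratum 3 (≥ 60): n = 544; a·d/n = 60·270/544 = 29.7794; b·c/n = 154·60/544 = 16.9853
OR_MH = (45.0973 + 59.6988 + 29.7794) / (4.5793 + 7.0909 + 16.9853) = 134.5754 / 28.6555 = 4.69632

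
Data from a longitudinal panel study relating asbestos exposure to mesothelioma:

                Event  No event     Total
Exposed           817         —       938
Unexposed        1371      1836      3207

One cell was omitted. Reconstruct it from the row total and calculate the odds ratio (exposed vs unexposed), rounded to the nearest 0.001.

9.042

The missing cell is in the exposed row: 938 − 817 = 121.
So a = 817, b = 121, c = 1371, d = 1836.
OR = (a·d)/(b·c) = (817 × 1836) / (121 × 1371) = 1500012 / 165891 = 9.04215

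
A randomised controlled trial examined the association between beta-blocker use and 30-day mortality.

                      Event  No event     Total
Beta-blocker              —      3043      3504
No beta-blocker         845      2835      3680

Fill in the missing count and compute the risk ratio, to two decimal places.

The missing cell is in the exposed row: 3504 − 3043 = 461.
So a = 461, b = 3043, c = 845, d = 2835.
RR = [a/(a+b)] / [c/(c+d)] = (461/3504) / (845/3680) = 0.13156/0.22962 = 0.57296

0.57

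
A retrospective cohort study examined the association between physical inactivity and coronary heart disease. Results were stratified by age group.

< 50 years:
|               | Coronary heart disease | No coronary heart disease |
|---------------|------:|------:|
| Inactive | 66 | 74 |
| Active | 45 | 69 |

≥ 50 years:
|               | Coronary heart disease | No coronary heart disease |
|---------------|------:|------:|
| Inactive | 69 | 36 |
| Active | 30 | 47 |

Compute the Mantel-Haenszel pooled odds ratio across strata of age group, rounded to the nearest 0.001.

1.877

OR_MH = Σ(aᵢdᵢ/nᵢ) / Σ(bᵢcᵢ/nᵢ), where nᵢ is the stratum total.
Stratum 1 (< 50 years): n = 254; a·d/n = 66·69/254 = 17.9291; b·c/n = 74·45/254 = 13.1102
Stratum 2 (≥ 50 years): n = 182; a·d/n = 69·47/182 = 17.8187; b·c/n = 36·30/182 = 5.9341
OR_MH = (17.9291 + 17.8187) / (13.1102 + 5.9341) = 35.7478 / 19.0443 = 1.87709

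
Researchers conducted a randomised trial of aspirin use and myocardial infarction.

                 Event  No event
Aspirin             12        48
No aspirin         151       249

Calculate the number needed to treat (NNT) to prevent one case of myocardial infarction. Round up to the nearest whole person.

Risk in treated group = 12/60 = 0.20000; risk in control = 151/400 = 0.37750.
Absolute risk reduction = 0.37750 − 0.20000 = 0.17750
NNT = 1 / ARR = 1 / 0.17750 = 5.634 → round up → 6

6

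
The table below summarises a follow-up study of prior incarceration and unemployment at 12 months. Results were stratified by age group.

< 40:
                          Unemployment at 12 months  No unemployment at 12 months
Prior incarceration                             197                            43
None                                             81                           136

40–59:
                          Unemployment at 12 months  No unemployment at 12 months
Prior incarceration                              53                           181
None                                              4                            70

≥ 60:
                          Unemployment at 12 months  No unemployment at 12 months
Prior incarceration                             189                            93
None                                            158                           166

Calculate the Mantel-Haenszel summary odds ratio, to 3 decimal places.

OR_MH = Σ(aᵢdᵢ/nᵢ) / Σ(bᵢcᵢ/nᵢ), where nᵢ is the stratum total.
Stratum 1 (< 40): n = 457; a·d/n = 197·136/457 = 58.6258; b·c/n = 43·81/457 = 7.6214
Stratum 2 (40–59): n = 308; a·d/n = 53·70/308 = 12.0455; b·c/n = 181·4/308 = 2.3506
Stratum 3 (≥ 60): n = 606; a·d/n = 189·166/606 = 51.7723; b·c/n = 93·158/606 = 24.2475
OR_MH = (58.6258 + 12.0455 + 51.7723) / (7.6214 + 2.3506 + 24.2475) = 122.4436 / 34.2196 = 3.57817

3.578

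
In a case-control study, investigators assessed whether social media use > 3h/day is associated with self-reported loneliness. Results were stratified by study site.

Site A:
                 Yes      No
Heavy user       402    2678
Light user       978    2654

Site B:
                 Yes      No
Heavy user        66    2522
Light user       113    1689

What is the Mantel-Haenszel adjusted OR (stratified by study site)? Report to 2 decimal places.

OR_MH = Σ(aᵢdᵢ/nᵢ) / Σ(bᵢcᵢ/nᵢ), where nᵢ is the stratum total.
Stratum 1 (Site A): n = 6712; a·d/n = 402·2654/6712 = 158.9553; b·c/n = 2678·978/6712 = 390.2092
Stratum 2 (Site B): n = 4390; a·d/n = 66·1689/4390 = 25.3927; b·c/n = 2522·113/4390 = 64.9171
OR_MH = (158.9553 + 25.3927) / (390.2092 + 64.9171) = 184.3480 / 455.1263 = 0.40505

0.41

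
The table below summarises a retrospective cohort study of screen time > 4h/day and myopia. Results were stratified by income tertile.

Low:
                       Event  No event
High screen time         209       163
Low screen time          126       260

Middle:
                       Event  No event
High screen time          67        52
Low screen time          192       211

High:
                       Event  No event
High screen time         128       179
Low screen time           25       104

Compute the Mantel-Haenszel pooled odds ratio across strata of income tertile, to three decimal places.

2.289

OR_MH = Σ(aᵢdᵢ/nᵢ) / Σ(bᵢcᵢ/nᵢ), where nᵢ is the stratum total.
Stratum 1 (Low): n = 758; a·d/n = 209·260/758 = 71.6887; b·c/n = 163·126/758 = 27.0950
Stratum 2 (Middle): n = 522; a·d/n = 67·211/522 = 27.0824; b·c/n = 52·192/522 = 19.1264
Stratum 3 (High): n = 436; a·d/n = 128·104/436 = 30.5321; b·c/n = 179·25/436 = 10.2638
OR_MH = (71.6887 + 27.0824 + 30.5321) / (27.0950 + 19.1264 + 10.2638) = 129.3031 / 56.4852 = 2.28915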